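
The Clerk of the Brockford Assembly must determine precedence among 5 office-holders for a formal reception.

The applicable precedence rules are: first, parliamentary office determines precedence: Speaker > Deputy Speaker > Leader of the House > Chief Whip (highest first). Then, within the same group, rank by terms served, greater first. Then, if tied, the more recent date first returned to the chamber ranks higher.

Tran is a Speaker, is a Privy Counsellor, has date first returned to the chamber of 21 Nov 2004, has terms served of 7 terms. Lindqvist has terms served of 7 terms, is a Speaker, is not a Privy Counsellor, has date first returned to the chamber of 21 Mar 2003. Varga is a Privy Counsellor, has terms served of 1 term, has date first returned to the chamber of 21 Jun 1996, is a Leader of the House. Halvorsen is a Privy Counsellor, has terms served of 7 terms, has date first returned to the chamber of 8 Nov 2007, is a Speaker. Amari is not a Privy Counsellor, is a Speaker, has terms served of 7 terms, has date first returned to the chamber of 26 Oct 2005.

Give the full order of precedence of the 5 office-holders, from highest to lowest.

Halvorsen, Amari, Tran, Lindqvist, Varga

By parliamentary office: Halvorsen, Amari, Tran and Lindqvist (Speaker); then Varga (Leader of the House).
Halvorsen, Amari, Tran and Lindqvist all have terms served 7 terms, so the next rule applies.
Among Halvorsen, Amari, Tran and Lindqvist, by date first returned to the chamber (later first): Halvorsen (8 Nov 2007) before Amari (26 Oct 2005) before Tran (21 Nov 2004) before Lindqvist (21 Mar 2003).
Full order: Halvorsen, Amari, Tran, Lindqvist, Varga.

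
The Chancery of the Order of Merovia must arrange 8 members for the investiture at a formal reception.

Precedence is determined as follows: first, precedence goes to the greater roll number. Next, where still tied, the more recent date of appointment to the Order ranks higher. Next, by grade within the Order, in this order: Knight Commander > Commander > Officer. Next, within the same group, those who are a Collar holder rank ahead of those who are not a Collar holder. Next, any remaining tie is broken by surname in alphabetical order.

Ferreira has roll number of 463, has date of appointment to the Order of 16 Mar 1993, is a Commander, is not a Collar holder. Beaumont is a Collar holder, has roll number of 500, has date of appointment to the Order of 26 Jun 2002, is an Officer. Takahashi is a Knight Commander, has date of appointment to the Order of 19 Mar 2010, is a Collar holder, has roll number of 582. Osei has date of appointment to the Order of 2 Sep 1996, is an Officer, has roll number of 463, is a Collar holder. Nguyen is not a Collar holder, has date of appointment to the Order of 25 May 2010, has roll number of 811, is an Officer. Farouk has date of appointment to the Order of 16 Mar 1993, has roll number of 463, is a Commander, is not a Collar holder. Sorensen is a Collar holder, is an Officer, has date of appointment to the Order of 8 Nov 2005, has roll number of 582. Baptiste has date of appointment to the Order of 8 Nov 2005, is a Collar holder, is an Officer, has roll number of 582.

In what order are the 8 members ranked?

Nguyen, Takahashi, Baptiste, Sorensen, Beaumont, Osei, Farouk, Ferreira

By roll number (higher first): Nguyen (811); then Takahashi, Baptiste and Sorensen (each 582); then Beaumont (500); then Osei, Farouk and Ferreira (each 463).
Among Takahashi, Baptiste and Sorensen, by date of appointment to the Order (later first): Takahashi (19 Mar 2010) before Baptiste and Sorensen (8 Nov 2005).
Baptiste and Sorensen are each Officer, so the next rule applies.
Baptiste and Sorensen are each a Collar holder, so the next rule applies.
Among Baptiste and Sorensen, alphabetically by surname: Baptiste before Sorensen.
Among Osei, Farouk and Ferreira, by date of appointment to the Order (later first): Osei (2 Sep 1996) before Farouk and Ferreira (16 Mar 1993).
Farouk and Ferreira are each Commander, so the next rule applies.
Farouk and Ferreira are each not a Collar holder, so the next rule applies.
Among Farouk and Ferreira, alphabetically by surname: Farouk before Ferreira.
Full order: Nguyen, Takahashi, Baptiste, Sorensen, Beaumont, Osei, Farouk, Ferreira.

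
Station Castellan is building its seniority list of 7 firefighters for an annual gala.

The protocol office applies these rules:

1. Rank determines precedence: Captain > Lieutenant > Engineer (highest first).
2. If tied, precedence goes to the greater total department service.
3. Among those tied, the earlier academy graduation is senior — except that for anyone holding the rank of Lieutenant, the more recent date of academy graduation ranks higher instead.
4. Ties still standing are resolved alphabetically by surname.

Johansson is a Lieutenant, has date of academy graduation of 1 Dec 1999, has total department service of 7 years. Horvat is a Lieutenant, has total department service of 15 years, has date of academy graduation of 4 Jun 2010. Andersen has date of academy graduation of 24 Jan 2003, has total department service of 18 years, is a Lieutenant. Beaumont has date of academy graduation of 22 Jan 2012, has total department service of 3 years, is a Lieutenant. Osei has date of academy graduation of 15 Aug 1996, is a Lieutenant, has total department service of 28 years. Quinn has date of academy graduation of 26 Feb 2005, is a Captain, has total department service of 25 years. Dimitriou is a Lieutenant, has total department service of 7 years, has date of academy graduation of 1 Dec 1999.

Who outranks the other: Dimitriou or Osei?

By rank: Quinn (Captain); then Osei, Andersen, Horvat, Dimitriou, Johansson and Beaumont (Lieutenant).
Among Osei, Andersen, Horvat, Dimitriou, Johansson and Beaumont, by total department service (higher first): Osei (28 years) before Andersen (18 years) before Horvat (15 years) before Dimitriou and Johansson (7 years) before Beaumont (3 years).
Dimitriou and Johansson both have date of academy graduation 1 Dec 1999, so the next rule applies.
Among Dimitriou and Johansson, alphabetically by surname: Dimitriou before Johansson.
So Osei takes precedence.

Osei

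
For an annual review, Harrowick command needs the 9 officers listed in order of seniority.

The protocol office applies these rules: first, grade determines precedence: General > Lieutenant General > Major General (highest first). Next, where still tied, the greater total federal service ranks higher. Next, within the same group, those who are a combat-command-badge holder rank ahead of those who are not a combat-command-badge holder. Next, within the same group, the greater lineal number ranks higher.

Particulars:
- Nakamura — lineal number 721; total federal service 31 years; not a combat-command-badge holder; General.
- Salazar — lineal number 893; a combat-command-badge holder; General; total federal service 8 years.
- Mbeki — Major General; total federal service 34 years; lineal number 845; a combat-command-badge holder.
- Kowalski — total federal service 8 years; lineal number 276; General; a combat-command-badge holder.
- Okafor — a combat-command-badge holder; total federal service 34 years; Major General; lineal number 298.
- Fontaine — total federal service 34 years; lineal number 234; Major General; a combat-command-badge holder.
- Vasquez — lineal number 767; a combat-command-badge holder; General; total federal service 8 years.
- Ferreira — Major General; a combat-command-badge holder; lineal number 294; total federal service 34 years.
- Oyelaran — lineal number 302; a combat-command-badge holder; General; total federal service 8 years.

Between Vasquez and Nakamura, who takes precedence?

Nakamura

By grade: Nakamura, Salazar, Vasquez, Oyelaran and Kowalski (General); then Mbeki, Okafor, Ferreira and Fontaine (Major General).
Among Nakamura, Salazar, Vasquez, Oyelaran and Kowalski, by total federal service (higher first): Nakamura (31 years) before Salazar, Vasquez, Oyelaran and Kowalski (8 years).
Salazar, Vasquez, Oyelaran and Kowalski are each a combat-command-badge holder, so the next rule applies.
Among Salazar, Vasquez, Oyelaran and Kowalski, by lineal number (higher first): Salazar (893) before Vasquez (767) before Oyelaran (302) before Kowalski (276).
Mbeki, Okafor, Ferreira and Fontaine all have total federal service 34 years, so the next rule applies.
Mbeki, Okafor, Ferreira and Fontaine are each a combat-command-badge holder, so the next rule applies.
Among Mbeki, Okafor, Ferreira and Fontaine, by lineal number (higher first): Mbeki (845) before Okafor (298) before Ferreira (294) before Fontaine (234).
So Nakamura takes precedence.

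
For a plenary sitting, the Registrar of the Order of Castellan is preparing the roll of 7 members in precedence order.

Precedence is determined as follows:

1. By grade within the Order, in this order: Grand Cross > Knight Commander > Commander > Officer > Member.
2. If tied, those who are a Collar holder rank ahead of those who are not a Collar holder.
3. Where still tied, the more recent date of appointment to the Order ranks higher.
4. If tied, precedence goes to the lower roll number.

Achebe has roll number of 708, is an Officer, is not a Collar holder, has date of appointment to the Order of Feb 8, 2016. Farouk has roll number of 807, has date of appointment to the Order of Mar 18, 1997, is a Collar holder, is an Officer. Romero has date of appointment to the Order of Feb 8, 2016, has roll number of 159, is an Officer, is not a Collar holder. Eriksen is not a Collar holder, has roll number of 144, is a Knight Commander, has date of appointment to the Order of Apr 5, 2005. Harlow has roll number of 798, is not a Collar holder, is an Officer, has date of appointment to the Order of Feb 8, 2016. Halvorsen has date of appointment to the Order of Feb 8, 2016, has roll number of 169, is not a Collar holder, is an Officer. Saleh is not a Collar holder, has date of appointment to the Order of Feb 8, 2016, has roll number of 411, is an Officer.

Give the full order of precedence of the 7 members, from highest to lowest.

By grade within the Order: Eriksen (Knight Commander); then Farouk, Romero, Halvorsen, Saleh, Achebe and Harlow (Officer).
Among Farouk, Romero, Halvorsen, Saleh, Achebe and Harlow, a Collar holder before not a Collar holder: Farouk (a Collar holder) before Romero, Halvorsen, Saleh, Achebe and Harlow (not a Collar holder).
Romero, Halvorsen, Saleh, Achebe and Harlow all have date of appointment to the Order Feb 8, 2016, so the next rule applies.
Among Romero, Halvorsen, Saleh, Achebe and Harlow, by roll number (lower first): Romero (159) before Halvorsen (169) before Saleh (411) before Achebe (708) before Harlow (798).
Full order: Eriksen, Farouk, Romero, Halvorsen, Saleh, Achebe, Harlow.

Eriksen, Farouk, Romero, Halvorsen, Saleh, Achebe, Harlow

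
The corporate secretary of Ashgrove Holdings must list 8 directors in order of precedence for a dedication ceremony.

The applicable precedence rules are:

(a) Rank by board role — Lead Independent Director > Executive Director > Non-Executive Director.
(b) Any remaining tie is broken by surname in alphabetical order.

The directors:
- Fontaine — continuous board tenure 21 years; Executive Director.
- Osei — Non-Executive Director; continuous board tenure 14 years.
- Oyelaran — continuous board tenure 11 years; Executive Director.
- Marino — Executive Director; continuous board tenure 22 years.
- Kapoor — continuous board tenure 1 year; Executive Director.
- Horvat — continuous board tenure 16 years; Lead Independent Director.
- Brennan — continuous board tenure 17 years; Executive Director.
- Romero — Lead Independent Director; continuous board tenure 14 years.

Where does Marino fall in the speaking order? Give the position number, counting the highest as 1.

6

By board role: Horvat and Romero (Lead Independent Director); then Brennan, Fontaine, Kapoor, Marino and Oyelaran (Executive Director); then Osei (Non-Executive Director).
Among Horvat and Romero, alphabetically by surname: Horvat before Romero.
Among Brennan, Fontaine, Kapoor, Marino and Oyelaran, alphabetically by surname: Brennan before Fontaine before Kapoor before Marino before Oyelaran.
Order: Horvat, Romero, Brennan, Fontaine, Kapoor, Marino, Oyelaran, Osei. So position 6.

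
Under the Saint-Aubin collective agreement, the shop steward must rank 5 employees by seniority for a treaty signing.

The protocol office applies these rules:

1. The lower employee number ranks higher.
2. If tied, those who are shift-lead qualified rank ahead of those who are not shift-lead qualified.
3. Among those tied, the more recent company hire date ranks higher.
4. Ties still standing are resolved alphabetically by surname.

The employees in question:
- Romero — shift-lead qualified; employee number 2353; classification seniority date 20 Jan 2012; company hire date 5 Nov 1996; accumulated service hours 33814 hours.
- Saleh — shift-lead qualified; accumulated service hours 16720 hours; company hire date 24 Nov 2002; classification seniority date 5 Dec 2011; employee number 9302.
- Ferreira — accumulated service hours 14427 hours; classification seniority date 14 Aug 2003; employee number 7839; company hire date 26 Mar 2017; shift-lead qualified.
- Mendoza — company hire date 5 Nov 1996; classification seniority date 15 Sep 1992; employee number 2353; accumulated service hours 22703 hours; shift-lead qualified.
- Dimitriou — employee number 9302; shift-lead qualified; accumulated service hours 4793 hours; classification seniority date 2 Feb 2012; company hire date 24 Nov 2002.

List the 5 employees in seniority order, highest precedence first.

By employee number (lower first): Mendoza and Romero (both 2353); then Ferreira (7839); then Dimitriou and Saleh (both 9302).
Mendoza and Romero are each shift-lead qualified, so the next rule applies.
Mendoza and Romero both have company hire date 5 Nov 1996, so the next rule applies.
Among Mendoza and Romero, alphabetically by surname: Mendoza before Romero.
Dimitriou and Saleh are each shift-lead qualified, so the next rule applies.
Dimitriou and Saleh both have company hire date 24 Nov 2002, so the next rule applies.
Among Dimitriou and Saleh, alphabetically by surname: Dimitriou before Saleh.
Full order: Mendoza, Romero, Ferreira, Dimitriou, Saleh.

Mendoza, Romero, Ferreira, Dimitriou, Saleh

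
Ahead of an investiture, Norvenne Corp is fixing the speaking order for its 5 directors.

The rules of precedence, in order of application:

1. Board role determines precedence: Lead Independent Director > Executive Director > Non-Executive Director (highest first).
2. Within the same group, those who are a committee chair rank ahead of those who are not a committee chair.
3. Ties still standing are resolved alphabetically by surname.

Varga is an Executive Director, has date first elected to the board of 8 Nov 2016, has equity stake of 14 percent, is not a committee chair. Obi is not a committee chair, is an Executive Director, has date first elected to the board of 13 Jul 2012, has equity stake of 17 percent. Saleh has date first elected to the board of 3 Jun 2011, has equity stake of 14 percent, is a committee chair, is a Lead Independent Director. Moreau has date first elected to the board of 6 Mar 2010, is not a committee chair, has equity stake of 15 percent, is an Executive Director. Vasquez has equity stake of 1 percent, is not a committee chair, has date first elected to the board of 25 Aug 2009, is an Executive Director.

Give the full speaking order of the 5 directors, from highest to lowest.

By board role: Saleh (Lead Independent Director); then Moreau, Obi, Varga and Vasquez (Executive Director).
Moreau, Obi, Varga and Vasquez are each not a committee chair, so the next rule applies.
Among Moreau, Obi, Varga and Vasquez, alphabetically by surname: Moreau before Obi before Varga before Vasquez.
Full order: Saleh, Moreau, Obi, Varga, Vasquez.

Saleh, Moreau, Obi, Varga, Vasquez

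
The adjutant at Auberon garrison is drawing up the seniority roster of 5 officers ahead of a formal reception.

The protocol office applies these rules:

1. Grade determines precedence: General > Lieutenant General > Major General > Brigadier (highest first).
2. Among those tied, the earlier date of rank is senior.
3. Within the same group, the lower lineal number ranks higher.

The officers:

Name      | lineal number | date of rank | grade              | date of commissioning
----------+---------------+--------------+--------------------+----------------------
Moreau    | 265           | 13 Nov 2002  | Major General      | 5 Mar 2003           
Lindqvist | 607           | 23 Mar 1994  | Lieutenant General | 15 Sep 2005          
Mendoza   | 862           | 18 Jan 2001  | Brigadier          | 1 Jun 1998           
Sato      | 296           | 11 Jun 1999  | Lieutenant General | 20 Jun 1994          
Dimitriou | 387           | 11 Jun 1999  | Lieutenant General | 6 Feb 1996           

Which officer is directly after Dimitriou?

By grade: Lindqvist, Sato and Dimitriou (Lieutenant General); then Moreau (Major General); then Mendoza (Brigadier).
Among Lindqvist, Sato and Dimitriou, by date of rank (earlier first): Lindqvist (23 Mar 1994) before Sato and Dimitriou (11 Jun 1999).
Among Sato and Dimitriou, by lineal number (lower first): Sato (296) before Dimitriou (387).
Order: Lindqvist, Sato, Dimitriou, Moreau, Mendoza.

Moreau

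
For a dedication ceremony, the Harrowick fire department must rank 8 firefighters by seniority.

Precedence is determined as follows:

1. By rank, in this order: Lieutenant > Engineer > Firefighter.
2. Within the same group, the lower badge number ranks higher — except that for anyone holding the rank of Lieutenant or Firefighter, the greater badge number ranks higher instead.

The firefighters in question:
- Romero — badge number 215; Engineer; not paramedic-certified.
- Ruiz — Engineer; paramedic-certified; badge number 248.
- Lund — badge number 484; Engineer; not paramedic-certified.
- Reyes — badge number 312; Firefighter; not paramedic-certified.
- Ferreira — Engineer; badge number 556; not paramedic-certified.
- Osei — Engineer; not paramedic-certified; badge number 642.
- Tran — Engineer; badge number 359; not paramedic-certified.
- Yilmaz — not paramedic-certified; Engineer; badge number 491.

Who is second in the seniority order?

By rank: Romero, Ruiz, Tran, Lund, Yilmaz, Ferreira and Osei (Engineer); then Reyes (Firefighter).
Among Romero, Ruiz, Tran, Lund, Yilmaz, Ferreira and Osei, by badge number (lower first): Romero (215) before Ruiz (248) before Tran (359) before Lund (484) before Yilmaz (491) before Ferreira (556) before Osei (642).
Order: Romero, Ruiz, Tran, Lund, Yilmaz, Ferreira, Osei, Reyes.

Ruiz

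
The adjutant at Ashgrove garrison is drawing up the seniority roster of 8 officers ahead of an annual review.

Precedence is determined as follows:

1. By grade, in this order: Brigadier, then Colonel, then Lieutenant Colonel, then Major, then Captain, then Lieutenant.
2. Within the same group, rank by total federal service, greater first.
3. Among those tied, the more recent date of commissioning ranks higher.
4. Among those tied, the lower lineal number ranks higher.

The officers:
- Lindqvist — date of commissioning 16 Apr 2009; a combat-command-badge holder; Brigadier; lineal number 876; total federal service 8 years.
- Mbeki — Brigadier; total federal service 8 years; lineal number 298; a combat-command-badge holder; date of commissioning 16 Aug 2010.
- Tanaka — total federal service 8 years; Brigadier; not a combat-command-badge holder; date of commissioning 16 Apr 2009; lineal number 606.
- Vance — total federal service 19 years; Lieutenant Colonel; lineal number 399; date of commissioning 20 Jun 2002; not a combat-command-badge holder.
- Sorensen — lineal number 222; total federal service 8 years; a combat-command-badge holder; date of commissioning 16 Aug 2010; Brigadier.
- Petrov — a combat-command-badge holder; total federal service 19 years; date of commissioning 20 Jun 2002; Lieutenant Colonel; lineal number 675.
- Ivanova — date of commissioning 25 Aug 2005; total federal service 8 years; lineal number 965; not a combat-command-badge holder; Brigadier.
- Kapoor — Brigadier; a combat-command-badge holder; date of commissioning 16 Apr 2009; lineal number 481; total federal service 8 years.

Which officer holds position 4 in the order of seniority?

Tanaka

By grade: Sorensen, Mbeki, Kapoor, Tanaka, Lindqvist and Ivanova (Brigadier); then Vance and Petrov (Lieutenant Colonel).
Sorensen, Mbeki, Kapoor, Tanaka, Lindqvist and Ivanova all have total federal service 8 years, so the next rule applies.
Among Sorensen, Mbeki, Kapoor, Tanaka, Lindqvist and Ivanova, by date of commissioning (later first): Sorensen and Mbeki (16 Aug 2010) before Kapoor, Tanaka and Lindqvist (16 Apr 2009) before Ivanova (25 Aug 2005).
Among Sorensen and Mbeki, by lineal number (lower first): Sorensen (222) before Mbeki (298).
Among Kapoor, Tanaka and Lindqvist, by lineal number (lower first): Kapoor (481) before Tanaka (606) before Lindqvist (876).
Vance and Petrov both have total federal service 19 years, so the next rule applies.
Vance and Petrov both have date of commissioning 20 Jun 2002, so the next rule applies.
Among Vance and Petrov, by lineal number (lower first): Vance (399) before Petrov (675).
Order: Sorensen, Mbeki, Kapoor, Tanaka, Lindqvist, Ivanova, Vance, Petrov.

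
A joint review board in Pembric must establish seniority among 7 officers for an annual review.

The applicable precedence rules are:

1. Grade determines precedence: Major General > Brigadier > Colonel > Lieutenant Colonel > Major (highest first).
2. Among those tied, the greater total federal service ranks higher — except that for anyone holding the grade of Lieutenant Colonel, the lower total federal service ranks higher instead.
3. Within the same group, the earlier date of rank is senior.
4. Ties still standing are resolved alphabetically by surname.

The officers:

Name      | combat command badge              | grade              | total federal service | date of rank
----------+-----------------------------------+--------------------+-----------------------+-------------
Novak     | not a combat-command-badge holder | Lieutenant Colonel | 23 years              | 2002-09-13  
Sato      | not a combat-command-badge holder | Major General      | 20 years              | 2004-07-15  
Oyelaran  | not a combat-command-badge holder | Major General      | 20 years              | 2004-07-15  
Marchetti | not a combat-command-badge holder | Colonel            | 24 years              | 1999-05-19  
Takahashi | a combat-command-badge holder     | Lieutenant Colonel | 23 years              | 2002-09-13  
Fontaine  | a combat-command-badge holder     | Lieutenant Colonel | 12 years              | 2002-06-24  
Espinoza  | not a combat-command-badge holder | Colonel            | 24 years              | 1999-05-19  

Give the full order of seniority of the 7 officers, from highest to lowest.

Oyelaran, Sato, Espinoza, Marchetti, Fontaine, Novak, Takahashi

By grade: Oyelaran and Sato (Major General); then Espinoza and Marchetti (Colonel); then Fontaine, Novak and Takahashi (Lieutenant Colonel).
Oyelaran and Sato both have total federal service 20 years, so the next rule applies.
Oyelaran and Sato both have date of rank 2004-07-15, so the next rule applies.
Among Oyelaran and Sato, alphabetically by surname: Oyelaran before Sato.
Espinoza and Marchetti both have total federal service 24 years, so the next rule applies.
Espinoza and Marchetti both have date of rank 1999-05-19, so the next rule applies.
Among Espinoza and Marchetti, alphabetically by surname: Espinoza before Marchetti.
Among Fontaine, Novak and Takahashi, by total federal service (lower first) (reversed rule for this group): Fontaine (12 years) before Novak and Takahashi (23 years).
Novak and Takahashi both have date of rank 2002-09-13, so the next rule applies.
Among Novak and Takahashi, alphabetically by surname: Novak before Takahashi.
Full order: Oyelaran, Sato, Espinoza, Marchetti, Fontaine, Novak, Takahashi.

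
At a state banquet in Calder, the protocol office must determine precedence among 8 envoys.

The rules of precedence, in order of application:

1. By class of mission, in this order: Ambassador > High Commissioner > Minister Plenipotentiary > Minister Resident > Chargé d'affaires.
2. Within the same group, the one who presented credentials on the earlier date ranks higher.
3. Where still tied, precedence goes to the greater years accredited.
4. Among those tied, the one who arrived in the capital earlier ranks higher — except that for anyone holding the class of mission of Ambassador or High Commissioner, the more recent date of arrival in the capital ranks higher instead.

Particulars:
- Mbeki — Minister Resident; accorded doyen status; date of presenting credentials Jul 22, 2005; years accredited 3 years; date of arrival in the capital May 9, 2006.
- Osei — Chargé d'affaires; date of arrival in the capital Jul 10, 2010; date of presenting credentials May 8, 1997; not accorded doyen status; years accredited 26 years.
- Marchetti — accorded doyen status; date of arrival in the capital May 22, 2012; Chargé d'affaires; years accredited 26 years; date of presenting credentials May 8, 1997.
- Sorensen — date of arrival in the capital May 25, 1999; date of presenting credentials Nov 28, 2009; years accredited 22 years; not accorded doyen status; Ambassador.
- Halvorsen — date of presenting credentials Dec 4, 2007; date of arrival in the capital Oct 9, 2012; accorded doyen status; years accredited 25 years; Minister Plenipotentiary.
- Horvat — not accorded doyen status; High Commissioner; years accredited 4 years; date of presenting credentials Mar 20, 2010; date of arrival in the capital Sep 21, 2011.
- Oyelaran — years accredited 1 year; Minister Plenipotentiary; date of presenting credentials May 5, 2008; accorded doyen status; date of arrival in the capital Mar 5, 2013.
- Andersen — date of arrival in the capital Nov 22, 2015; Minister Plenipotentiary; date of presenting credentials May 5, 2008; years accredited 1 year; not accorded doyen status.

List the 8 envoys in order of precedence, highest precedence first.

By class of mission: Sorensen (Ambassador); then Horvat (High Commissioner); then Halvorsen, Oyelaran and Andersen (Minister Plenipotentiary); then Mbeki (Minister Resident); then Osei and Marchetti (Chargé d'affaires).
Among Halvorsen, Oyelaran and Andersen, by date of presenting credentials (earlier first): Halvorsen (Dec 4, 2007) before Oyelaran and Andersen (May 5, 2008).
Oyelaran and Andersen both have years accredited 1 year, so the next rule applies.
Among Oyelaran and Andersen, by date of arrival in the capital (earlier first): Oyelaran (Mar 5, 2013) before Andersen (Nov 22, 2015).
Osei and Marchetti both have date of presenting credentials May 8, 1997, so the next rule applies.
Osei and Marchetti both have years accredited 26 years, so the next rule applies.
Among Osei and Marchetti, by date of arrival in the capital (earlier first): Osei (Jul 10, 2010) before Marchetti (May 22, 2012).
Full order: Sorensen, Horvat, Halvorsen, Oyelaran, Andersen, Mbeki, Osei, Marchetti.

Sorensen, Horvat, Halvorsen, Oyelaran, Andersen, Mbeki, Osei, Marchetti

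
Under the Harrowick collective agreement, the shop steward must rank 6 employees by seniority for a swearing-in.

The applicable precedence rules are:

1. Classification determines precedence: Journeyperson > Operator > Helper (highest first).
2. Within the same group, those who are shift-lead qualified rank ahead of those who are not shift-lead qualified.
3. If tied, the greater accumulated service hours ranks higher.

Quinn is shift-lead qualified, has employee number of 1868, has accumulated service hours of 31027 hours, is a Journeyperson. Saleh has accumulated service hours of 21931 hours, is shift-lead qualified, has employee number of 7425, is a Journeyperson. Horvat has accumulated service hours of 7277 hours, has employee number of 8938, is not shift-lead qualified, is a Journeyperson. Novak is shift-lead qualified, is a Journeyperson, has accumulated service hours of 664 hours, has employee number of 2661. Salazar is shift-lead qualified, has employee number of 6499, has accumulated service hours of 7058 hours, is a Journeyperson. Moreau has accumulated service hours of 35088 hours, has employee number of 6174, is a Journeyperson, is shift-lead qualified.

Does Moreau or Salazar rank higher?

By classification: Moreau, Quinn, Saleh, Salazar, Novak and Horvat (Journeyperson).
Among Moreau, Quinn, Saleh, Salazar, Novak and Horvat, shift-lead qualified before not shift-lead qualified: Moreau, Quinn, Saleh, Salazar and Novak (shift-lead qualified) before Horvat (not shift-lead qualified).
Among Moreau, Quinn, Saleh, Salazar and Novak, by accumulated service hours (higher first): Moreau (35088 hours) before Quinn (31027 hours) before Saleh (21931 hours) before Salazar (7058 hours) before Novak (664 hours).
So Moreau takes precedence.

Moreau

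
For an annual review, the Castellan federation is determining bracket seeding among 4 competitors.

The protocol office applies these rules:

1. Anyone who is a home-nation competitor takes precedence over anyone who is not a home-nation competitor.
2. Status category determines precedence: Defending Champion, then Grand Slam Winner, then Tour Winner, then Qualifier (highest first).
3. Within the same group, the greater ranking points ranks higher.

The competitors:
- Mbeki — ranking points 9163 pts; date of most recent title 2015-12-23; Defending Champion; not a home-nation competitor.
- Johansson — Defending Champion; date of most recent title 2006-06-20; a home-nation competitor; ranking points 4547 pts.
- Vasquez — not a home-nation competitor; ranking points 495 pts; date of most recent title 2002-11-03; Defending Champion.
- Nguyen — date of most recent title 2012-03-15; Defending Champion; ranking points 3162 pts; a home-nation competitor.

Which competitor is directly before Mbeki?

By the first rule: Johansson and Nguyen (both a home-nation competitor); then Mbeki and Vasquez (both not a home-nation competitor).
Johansson and Nguyen are each Defending Champion, so the next rule applies.
Among Johansson and Nguyen, by ranking points (higher first): Johansson (4547 pts) before Nguyen (3162 pts).
Mbeki and Vasquez are each Defending Champion, so the next rule applies.
Among Mbeki and Vasquez, by ranking points (higher first): Mbeki (9163 pts) before Vasquez (495 pts).
Order: Johansson, Nguyen, Mbeki, Vasquez.

Nguyen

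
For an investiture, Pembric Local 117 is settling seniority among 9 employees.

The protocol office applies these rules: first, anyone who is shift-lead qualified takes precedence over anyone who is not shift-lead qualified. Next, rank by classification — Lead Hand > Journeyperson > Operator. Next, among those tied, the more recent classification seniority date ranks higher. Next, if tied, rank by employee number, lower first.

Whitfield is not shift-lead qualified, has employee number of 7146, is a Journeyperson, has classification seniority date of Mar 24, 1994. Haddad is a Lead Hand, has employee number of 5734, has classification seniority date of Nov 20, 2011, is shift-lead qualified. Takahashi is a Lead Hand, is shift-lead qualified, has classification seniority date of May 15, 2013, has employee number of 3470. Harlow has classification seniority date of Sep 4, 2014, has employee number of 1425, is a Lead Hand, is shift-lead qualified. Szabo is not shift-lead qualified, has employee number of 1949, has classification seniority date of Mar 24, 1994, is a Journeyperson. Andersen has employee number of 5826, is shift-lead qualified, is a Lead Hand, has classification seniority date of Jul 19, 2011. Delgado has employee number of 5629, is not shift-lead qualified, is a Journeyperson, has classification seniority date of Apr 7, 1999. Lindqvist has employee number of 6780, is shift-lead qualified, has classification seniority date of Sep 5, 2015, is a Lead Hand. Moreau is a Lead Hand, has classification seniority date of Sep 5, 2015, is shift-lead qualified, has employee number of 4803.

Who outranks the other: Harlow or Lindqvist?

Lindqvist

By the first rule: Moreau, Lindqvist, Harlow, Takahashi, Haddad and Andersen (each shift-lead qualified); then Delgado, Szabo and Whitfield (each not shift-lead qualified).
Moreau, Lindqvist, Harlow, Takahashi, Haddad and Andersen are each Lead Hand, so the next rule applies.
Among Moreau, Lindqvist, Harlow, Takahashi, Haddad and Andersen, by classification seniority date (later first): Moreau and Lindqvist (Sep 5, 2015) before Harlow (Sep 4, 2014) before Takahashi (May 15, 2013) before Haddad (Nov 20, 2011) before Andersen (Jul 19, 2011).
Among Moreau and Lindqvist, by employee number (lower first): Moreau (4803) before Lindqvist (6780).
Delgado, Szabo and Whitfield are each Journeyperson, so the next rule applies.
Among Delgado, Szabo and Whitfield, by classification seniority date (later first): Delgado (Apr 7, 1999) before Szabo and Whitfield (Mar 24, 1994).
Among Szabo and Whitfield, by employee number (lower first): Szabo (1949) before Whitfield (7146).
So Lindqvist takes precedence.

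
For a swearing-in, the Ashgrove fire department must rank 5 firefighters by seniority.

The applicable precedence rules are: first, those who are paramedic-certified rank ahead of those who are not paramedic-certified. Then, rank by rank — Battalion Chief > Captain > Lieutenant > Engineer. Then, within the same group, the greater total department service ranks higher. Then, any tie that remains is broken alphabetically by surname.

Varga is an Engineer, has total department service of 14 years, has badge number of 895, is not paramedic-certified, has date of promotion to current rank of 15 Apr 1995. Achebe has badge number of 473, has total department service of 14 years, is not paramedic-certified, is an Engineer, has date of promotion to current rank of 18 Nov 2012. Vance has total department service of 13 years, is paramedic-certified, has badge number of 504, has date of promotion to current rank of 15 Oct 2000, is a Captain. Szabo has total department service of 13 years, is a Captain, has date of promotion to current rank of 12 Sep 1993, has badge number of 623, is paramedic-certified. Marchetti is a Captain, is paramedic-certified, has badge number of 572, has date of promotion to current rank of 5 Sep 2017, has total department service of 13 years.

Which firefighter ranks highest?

Marchetti

By the first rule: Marchetti, Szabo and Vance (each paramedic-certified); then Achebe and Varga (both not paramedic-certified).
Marchetti, Szabo and Vance are each Captain, so the next rule applies.
Marchetti, Szabo and Vance all have total department service 13 years, so the next rule applies.
Among Marchetti, Szabo and Vance, alphabetically by surname: Marchetti before Szabo before Vance.
Achebe and Varga are each Engineer, so the next rule applies.
Achebe and Varga both have total department service 14 years, so the next rule applies.
Among Achebe and Varga, alphabetically by surname: Achebe before Varga.
Order: Marchetti, Szabo, Vance, Achebe, Varga.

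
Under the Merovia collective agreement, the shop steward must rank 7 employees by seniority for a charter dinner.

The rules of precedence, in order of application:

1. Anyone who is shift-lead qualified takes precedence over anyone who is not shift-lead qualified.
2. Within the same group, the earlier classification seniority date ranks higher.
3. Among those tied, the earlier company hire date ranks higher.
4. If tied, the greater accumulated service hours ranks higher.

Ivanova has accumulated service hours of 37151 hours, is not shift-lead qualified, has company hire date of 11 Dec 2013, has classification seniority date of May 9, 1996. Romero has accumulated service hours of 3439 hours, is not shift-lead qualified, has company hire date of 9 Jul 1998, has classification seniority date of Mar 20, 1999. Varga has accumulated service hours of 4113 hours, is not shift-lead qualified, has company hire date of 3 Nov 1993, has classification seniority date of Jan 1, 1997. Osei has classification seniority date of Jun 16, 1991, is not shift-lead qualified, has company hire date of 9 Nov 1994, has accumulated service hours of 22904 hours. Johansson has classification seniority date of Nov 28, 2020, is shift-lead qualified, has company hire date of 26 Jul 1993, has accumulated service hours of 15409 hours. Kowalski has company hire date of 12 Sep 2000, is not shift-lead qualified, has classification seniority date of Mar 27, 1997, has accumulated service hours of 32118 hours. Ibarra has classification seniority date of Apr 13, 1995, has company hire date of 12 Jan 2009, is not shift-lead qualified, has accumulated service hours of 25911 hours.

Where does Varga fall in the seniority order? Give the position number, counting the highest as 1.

By the first rule: Johansson (shift-lead qualified); then Osei, Ibarra, Ivanova, Varga, Kowalski and Romero (each not shift-lead qualified).
Among Osei, Ibarra, Ivanova, Varga, Kowalski and Romero, by classification seniority date (earlier first): Osei (Jun 16, 1991) before Ibarra (Apr 13, 1995) before Ivanova (May 9, 1996) before Varga (Jan 1, 1997) before Kowalski (Mar 27, 1997) before Romero (Mar 20, 1999).
Order: Johansson, Osei, Ibarra, Ivanova, Varga, Kowalski, Romero. So position 5.

5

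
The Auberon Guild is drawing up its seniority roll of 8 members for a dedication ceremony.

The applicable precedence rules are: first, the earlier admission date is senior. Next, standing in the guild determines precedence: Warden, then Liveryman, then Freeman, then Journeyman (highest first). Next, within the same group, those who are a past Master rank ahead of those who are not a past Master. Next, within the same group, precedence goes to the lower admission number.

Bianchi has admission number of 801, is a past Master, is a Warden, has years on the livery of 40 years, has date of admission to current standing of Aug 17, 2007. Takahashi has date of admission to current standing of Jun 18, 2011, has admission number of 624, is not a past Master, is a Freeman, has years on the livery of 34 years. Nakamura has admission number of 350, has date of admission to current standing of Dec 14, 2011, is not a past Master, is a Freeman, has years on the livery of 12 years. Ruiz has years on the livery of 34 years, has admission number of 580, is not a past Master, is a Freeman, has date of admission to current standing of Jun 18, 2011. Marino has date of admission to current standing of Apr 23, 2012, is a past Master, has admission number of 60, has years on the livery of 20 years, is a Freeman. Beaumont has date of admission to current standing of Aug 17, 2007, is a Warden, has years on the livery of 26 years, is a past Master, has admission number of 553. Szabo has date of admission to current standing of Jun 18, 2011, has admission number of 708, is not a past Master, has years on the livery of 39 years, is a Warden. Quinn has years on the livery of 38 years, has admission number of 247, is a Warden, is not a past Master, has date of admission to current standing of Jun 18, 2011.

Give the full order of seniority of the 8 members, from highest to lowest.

By date of admission to current standing (earlier first): Beaumont and Bianchi (both Aug 17, 2007); then Quinn, Szabo, Ruiz and Takahashi (each Jun 18, 2011); then Nakamura (Dec 14, 2011); then Marino (Apr 23, 2012).
Beaumont and Bianchi are each Warden, so the next rule applies.
Beaumont and Bianchi are each a past Master, so the next rule applies.
Among Beaumont and Bianchi, by admission number (lower first): Beaumont (553) before Bianchi (801).
Among Quinn, Szabo, Ruiz and Takahashi, by standing in the guild: Quinn and Szabo (Warden) before Ruiz and Takahashi (Freeman).
Quinn and Szabo are each not a past Master, so the next rule applies.
Among Quinn and Szabo, by admission number (lower first): Quinn (247) before Szabo (708).
Ruiz and Takahashi are each not a past Master, so the next rule applies.
Among Ruiz and Takahashi, by admission number (lower first): Ruiz (580) before Takahashi (624).
Full order: Beaumont, Bianchi, Quinn, Szabo, Ruiz, Takahashi, Nakamura, Marino.

Beaumont, Bianchi, Quinn, Szabo, Ruiz, Takahashi, Nakamura, Marino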